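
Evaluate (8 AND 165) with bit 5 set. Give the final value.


Step 1: 8 & 165 = 0
Step 2: 0 | (1 << 5) = 0 | 32 = 32

32


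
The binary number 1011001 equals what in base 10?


1011001 in decimal = 89

89


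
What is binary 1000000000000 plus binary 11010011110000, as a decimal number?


1000000000000 + 11010011110000 = 100010011110000 = 17648

17648


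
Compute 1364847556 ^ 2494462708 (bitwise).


0b1010001010110011110101111000100 ^ 0b10010100101011100111101011110100 = 0b11000101111101111001000100110000 = 3321336112

3321336112


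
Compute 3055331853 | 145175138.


0b10110110000111001010101000001101 | 0b1000101001110011001001100010 = 0b10111110101111111011101001101111 = 3200236143

3200236143


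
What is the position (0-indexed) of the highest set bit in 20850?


0b101000101110010. Highest set bit at position 14

14


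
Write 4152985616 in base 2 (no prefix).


4152985616 = 11110111100010011000100000010000 in binary

11110111100010011000100000010000


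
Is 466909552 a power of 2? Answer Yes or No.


0b11011110101000111100101110000. Multiple bits set => No

No


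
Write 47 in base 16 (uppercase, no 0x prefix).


47 = 2F hex

2F


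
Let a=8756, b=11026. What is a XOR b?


8756 ^ 11026 = 2342

2342


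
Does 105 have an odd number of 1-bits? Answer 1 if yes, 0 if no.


0b1101001 has 4 ones => parity 0

0


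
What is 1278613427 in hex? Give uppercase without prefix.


1278613427 = 4C3617B3 hex

4C3617B3


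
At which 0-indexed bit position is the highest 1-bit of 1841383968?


0b1101101110000010100101000100000. Highest set bit at position 30

30


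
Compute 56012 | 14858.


0b1101101011001100 | 0b11101000001010 = 0b1111101011001110 = 64206

64206


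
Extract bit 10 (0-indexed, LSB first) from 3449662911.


0b11001101100111011010110110111111, position 10 = 1

1


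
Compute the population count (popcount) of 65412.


0b1111111110000100 has 10 set bits

10


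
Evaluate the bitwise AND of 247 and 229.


0b11110111 & 0b11100101 = 0b11100101 = 229

229


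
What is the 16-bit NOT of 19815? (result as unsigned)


~0b100110101100111 = 0b1011001010011000 = 45720 (16-bit unsigned)

45720


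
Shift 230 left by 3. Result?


0b11100110 << 3 = 0b11100110000 = 1840

1840


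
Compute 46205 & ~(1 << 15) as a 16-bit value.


46205 & ~(1 << 15) = 13437

13437


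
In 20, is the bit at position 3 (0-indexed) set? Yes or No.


0b10100, bit 3 = 0. No

No


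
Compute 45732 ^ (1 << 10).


45732 ^ (1 << 10) = 45732 ^ 1024 = 46756

46756


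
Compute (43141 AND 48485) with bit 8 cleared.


Step 1: 43141 & 48485 = 43013
Step 2: 43013 & ~(1 << 8) = 43013

43013


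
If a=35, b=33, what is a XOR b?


35 ^ 33 = 2

2


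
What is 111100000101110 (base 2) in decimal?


111100000101110 in decimal = 30766

30766


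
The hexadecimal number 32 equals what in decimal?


32 hex = 50 decimal

50


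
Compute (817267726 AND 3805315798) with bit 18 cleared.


Step 1: 817267726 & 3805315798 = 546340870
Step 2: 546340870 & ~(1 << 18) = 546340870

546340870


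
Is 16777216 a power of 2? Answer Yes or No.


0b1000000000000000000000000. Only one bit set => Yes

Yes


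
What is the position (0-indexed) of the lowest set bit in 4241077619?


0b11111100110010011011010101110011. Lowest set bit at position 0

0


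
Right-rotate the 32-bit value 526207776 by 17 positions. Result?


Rotate 0b11111010111010100101100100000 right by 17 (32-bit) = 0b10100101100100000000111110101110 = 2777681838

2777681838


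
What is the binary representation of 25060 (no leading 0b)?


25060 = 110000111100100 in binary

110000111100100


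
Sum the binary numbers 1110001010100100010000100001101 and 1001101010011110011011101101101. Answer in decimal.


1110001010100100010000100001101 + 1001101010011110011011101101101 = 10111110101000010101100001111010 = 3198244986

3198244986


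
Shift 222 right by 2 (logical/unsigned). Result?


0b11011110 >> 2 = 0b110111 = 55

55


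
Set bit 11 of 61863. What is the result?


61863 | (1 << 11) = 61863 | 2048 = 63911

63911


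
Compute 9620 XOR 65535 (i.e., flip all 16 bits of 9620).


9620 ^ 65535 = 55915

55915


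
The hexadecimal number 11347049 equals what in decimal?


11347049 hex = 288649289 decimal

288649289


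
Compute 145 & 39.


0b10010001 & 0b100111 = 0b1 = 1

1


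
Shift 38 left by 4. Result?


0b100110 << 4 = 0b1001100000 = 608

608


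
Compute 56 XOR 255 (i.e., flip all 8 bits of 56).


56 ^ 255 = 199

199


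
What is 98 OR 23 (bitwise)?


0b1100010 | 0b10111 = 0b1110111 = 119

119


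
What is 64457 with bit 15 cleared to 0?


64457 & ~(1 << 15) = 31689

31689


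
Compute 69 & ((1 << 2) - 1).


69 & 3 = 1

1


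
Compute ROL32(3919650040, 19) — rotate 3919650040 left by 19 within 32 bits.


Rotate 0b11101001101000010001110011111000 left by 19 (32-bit) = 0b11100111110001110100110100001000 = 3888598280

3888598280


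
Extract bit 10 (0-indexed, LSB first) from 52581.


0b1100110101100101, position 10 = 1

1


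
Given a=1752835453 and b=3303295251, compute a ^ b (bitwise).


1752835453 ^ 3303295251 = 2896063598

2896063598


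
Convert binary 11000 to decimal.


11000 in decimal = 24

24


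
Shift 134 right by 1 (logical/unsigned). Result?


0b10000110 >> 1 = 0b1000011 = 67

67


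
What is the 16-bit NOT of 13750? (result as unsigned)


~0b11010110110110 = 0b1100101001001001 = 51785 (16-bit unsigned)

51785


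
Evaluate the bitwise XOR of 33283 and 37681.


0b1000001000000011 ^ 0b1001001100110001 = 0b1000100110010 = 4402

4402


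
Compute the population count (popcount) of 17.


0b10001 has 2 set bits

2


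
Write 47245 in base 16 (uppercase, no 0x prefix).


47245 = B88D hex

B88D


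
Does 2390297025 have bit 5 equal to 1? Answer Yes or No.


0b10001110011110010000100111000001, bit 5 = 0. No

No


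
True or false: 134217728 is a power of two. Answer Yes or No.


0b1000000000000000000000000000. Only one bit set => Yes

Yes


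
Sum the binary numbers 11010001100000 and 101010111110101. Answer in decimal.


11010001100000 + 101010111110101 = 1000101001010101 = 35413

35413


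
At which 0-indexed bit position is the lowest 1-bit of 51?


0b110011. Lowest set bit at position 0

0


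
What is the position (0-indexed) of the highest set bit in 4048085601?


0b11110001010010001110001001100001. Highest set bit at position 31

31


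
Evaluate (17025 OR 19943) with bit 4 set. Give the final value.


Step 1: 17025 | 19943 = 20455
Step 2: 20455 | (1 << 4) = 20455 | 16 = 20471

20471


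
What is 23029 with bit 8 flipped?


23029 ^ (1 << 8) = 23029 ^ 256 = 22773

22773


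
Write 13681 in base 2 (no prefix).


13681 = 11010101110001 in binary

11010101110001


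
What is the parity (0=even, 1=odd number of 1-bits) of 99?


0b1100011 has 4 ones => parity 0

0


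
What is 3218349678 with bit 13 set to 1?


3218349678 | (1 << 13) = 3218349678 | 8192 = 3218357870

3218357870


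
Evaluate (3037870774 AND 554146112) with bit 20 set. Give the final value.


Step 1: 3037870774 & 554146112 = 553785344
Step 2: 553785344 | (1 << 20) = 553785344 | 1048576 = 554833920

554833920


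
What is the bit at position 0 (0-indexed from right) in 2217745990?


0b10000100001100000001111001000110, position 0 = 0

0


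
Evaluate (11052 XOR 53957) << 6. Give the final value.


Step 1: 11052 ^ 53957 = 63977
Step 2: 63977 << 6 = 4094528

4094528


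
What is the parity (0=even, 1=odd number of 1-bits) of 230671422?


0b1101101111111100010000111110 has 18 ones => parity 0

0


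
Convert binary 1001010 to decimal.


1001010 in decimal = 74

74


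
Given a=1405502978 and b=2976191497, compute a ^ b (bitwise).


1405502978 ^ 2976191497 = 3802354187

3802354187


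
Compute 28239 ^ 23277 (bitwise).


0b110111001001111 ^ 0b101101011101101 = 0b11010010100010 = 13474

13474


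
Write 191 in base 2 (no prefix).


191 = 10111111 in binary

10111111


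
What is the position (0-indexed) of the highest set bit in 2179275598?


0b10000001111001010001101101001110. Highest set bit at position 31

31


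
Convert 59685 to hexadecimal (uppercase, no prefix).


59685 = E925 hex

E925


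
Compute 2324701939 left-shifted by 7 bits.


0b10001010100100000010001011110011 << 7 = 0b100010101001000000100010111100110000000 = 297561848192

297561848192


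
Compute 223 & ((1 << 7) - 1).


223 & 127 = 95

95


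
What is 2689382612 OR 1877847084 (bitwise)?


0b10100000010011001011100011010100 | 0b1101111111011011010110000101100 = 0b11101111111011011011110011111100 = 4025335036

4025335036


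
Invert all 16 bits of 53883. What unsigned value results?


53883 ^ 65535 = 11652

11652


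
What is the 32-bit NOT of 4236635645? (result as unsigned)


~0b11111100100001011110110111111101 = 0b11011110100001001000000010 = 58331650 (32-bit unsigned)

58331650


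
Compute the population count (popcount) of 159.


0b10011111 has 6 set bits

6


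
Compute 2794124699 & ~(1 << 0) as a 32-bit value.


2794124699 & ~(1 << 0) = 2794124698

2794124698


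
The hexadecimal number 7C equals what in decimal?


7C hex = 124 decimal

124


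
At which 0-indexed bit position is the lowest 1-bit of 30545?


0b111011101010001. Lowest set bit at position 0

0


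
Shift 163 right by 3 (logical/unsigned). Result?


0b10100011 >> 3 = 0b10100 = 20

20


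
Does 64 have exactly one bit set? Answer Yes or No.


0b1000000. Only one bit set => Yes

Yes


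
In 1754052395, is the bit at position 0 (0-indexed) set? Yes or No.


0b1101000100011001011011100101011, bit 0 = 1. Yes

Yes


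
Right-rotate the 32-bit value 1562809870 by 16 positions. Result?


Rotate 0b1011101001001101001011000001110 right by 16 (32-bit) = 0b10010110000011100101110100100110 = 2517523750

2517523750


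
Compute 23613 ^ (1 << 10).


23613 ^ (1 << 10) = 23613 ^ 1024 = 22589

22589


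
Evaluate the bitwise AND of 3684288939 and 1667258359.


0b11011011100110011100100110101011 & 0b1100011011000000101011111110111 = 0b1000011000000000100000110100011 = 1124090275

1124090275


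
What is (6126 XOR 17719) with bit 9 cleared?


Step 1: 6126 ^ 17719 = 21209
Step 2: 21209 & ~(1 << 9) = 20697

20697


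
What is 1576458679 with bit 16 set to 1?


1576458679 | (1 << 16) = 1576458679 | 65536 = 1576524215

1576524215


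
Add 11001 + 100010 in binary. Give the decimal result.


11001 + 100010 = 111011 = 59

59


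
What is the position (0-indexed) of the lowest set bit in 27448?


0b110101100111000. Lowest set bit at position 3

3


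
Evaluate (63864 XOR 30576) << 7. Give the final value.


Step 1: 63864 ^ 30576 = 36360
Step 2: 36360 << 7 = 4654080

4654080


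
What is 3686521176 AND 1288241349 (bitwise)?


0b11011011101110111101100101011000 & 0b1001100110010010000000011000101 = 0b1001000100010010000000001000000 = 1216938048

1216938048


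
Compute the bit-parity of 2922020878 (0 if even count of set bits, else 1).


0b10101110001010101000000000001110 has 12 ones => parity 0

0


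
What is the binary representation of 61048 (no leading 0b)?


61048 = 1110111001111000 in binary

1110111001111000


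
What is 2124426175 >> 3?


0b1111110101000000010101110111111 >> 3 = 0b1111110101000000010101110111 = 265553271

265553271


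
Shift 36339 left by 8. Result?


0b1000110111110011 << 8 = 0b100011011111001100000000 = 9302784

9302784


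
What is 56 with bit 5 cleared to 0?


56 & ~(1 << 5) = 24

24


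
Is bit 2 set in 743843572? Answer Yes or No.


0b101100010101100010011011110100, bit 2 = 1. Yes

Yes


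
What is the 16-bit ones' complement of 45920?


45920 ^ 65535 = 19615

19615


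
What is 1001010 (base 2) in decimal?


1001010 in decimal = 74

74


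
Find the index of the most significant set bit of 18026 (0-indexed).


0b100011001101010. Highest set bit at position 14

14


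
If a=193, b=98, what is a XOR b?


193 ^ 98 = 163

163


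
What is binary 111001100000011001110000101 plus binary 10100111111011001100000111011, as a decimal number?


111001100000011001110000101 + 10100111111011001100000111011 = 11100001011011100101111000000 = 472763328

472763328


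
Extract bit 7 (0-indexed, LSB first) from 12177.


0b10111110010001, position 7 = 1

1


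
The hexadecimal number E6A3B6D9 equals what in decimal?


E6A3B6D9 hex = 3869488857 decimal

3869488857


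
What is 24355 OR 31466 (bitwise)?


0b101111100100011 | 0b111101011101010 = 0b111111111101011 = 32747

32747


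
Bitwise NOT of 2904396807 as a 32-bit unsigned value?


~0b10101101000111011001010000000111 = 0b1010010111000100110101111111000 = 1390570488 (32-bit unsigned)

1390570488


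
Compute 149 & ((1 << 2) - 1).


149 & 3 = 1

1


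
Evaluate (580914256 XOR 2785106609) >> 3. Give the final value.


Step 1: 580914256 ^ 2785106609 = 2225166049
Step 2: 2225166049 >> 3 = 278145756

278145756


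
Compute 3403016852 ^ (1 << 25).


3403016852 ^ (1 << 25) = 3403016852 ^ 33554432 = 3369462420

3369462420


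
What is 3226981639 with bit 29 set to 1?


3226981639 | (1 << 29) = 3226981639 | 536870912 = 3763852551

3763852551


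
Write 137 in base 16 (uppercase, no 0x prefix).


137 = 89 hex

89


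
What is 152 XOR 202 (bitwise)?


0b10011000 ^ 0b11001010 = 0b1010010 = 82

82


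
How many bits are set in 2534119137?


0b10010111000010111001011011100001 has 16 set bits

16


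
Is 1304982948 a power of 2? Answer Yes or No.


0b1001101110010000111010110100100. Multiple bits set => No

No


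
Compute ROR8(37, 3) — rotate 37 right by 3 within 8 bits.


Rotate 0b100101 right by 3 (8-bit) = 0b10100100 = 164

164


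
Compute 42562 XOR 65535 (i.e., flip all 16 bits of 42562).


42562 ^ 65535 = 22973

22973


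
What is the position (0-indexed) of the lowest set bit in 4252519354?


0b11111101011110000100101110111010. Lowest set bit at position 1

1


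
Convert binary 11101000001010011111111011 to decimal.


11101000001010011111111011 in decimal = 60860411

60860411


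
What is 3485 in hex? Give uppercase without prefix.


3485 = D9D hex

D9D


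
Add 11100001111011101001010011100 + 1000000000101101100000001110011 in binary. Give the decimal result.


11100001111011101001010011100 + 1000000000101101100000001110011 = 1011100010101001001001100001111 = 1549046543

1549046543


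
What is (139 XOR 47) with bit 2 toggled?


Step 1: 139 ^ 47 = 164
Step 2: 164 ^ (1 << 2) = 164 ^ 4 = 160

160


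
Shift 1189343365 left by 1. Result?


0b1000110111000111111000010000101 << 1 = 0b10001101110001111110000100001010 = 2378686730

2378686730


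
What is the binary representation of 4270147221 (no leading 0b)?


4270147221 = 11111110100001010100011010010101 in binary

11111110100001010100011010010101


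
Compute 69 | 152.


0b1000101 | 0b10011000 = 0b11011101 = 221

221


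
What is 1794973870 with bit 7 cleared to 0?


1794973870 & ~(1 << 7) = 1794973742

1794973742


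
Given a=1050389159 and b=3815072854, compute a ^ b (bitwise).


1050389159 ^ 3815072854 = 3724463857

3724463857


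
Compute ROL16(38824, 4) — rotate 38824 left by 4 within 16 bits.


Rotate 0b1001011110101000 left by 4 (16-bit) = 0b111101010001001 = 31369

31369


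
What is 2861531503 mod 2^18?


2861531503 & 262143 = 229743

229743


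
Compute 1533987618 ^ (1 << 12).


1533987618 ^ (1 << 12) = 1533987618 ^ 4096 = 1533991714

1533991714


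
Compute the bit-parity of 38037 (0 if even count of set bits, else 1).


0b1001010010010101 has 7 ones => parity 1

1


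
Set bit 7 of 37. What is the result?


37 | (1 << 7) = 37 | 128 = 165

165


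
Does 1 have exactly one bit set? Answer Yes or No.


0b1. Only one bit set => Yes

Yes


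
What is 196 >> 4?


0b11000100 >> 4 = 0b1100 = 12

12


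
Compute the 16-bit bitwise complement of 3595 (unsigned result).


~0b111000001011 = 0b1111000111110100 = 61940 (16-bit unsigned)

61940


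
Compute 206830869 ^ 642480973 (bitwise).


0b1100010100111111110100010101 ^ 0b100110010010110111101101001101 = 0b101010000110001000011001011000 = 706250328

706250328


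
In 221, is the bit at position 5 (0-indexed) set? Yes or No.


0b11011101, bit 5 = 0. No

No


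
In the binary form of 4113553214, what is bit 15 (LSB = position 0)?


0b11110101001011111101011100111110, position 15 = 1

1


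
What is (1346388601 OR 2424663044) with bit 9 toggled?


Step 1: 1346388601 | 2424663044 = 3502599805
Step 2: 3502599805 ^ (1 << 9) = 3502599805 ^ 512 = 3502599293

3502599293


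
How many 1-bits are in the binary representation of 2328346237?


0b10001010110001111011111001111101 has 20 set bits

20


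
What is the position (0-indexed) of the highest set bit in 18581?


0b100100010010101. Highest set bit at position 14

14


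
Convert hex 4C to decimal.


4C hex = 76 decimal

76


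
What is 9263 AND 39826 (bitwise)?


0b10010000101111 & 0b1001101110010010 = 0b10 = 2

2


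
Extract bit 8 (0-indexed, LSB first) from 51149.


0b1100011111001101, position 8 = 1

1


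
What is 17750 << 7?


0b100010101010110 << 7 = 0b1000101010101100000000 = 2272000

2272000


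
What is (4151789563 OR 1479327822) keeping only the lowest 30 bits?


Step 1: 4151789563 | 1479327822 = 4286564351
Step 2: 4286564351 & 1073741823 = 1065338879

1065338879


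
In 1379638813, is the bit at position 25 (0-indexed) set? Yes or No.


0b1010010001110111001111000011101, bit 25 = 1. Yes

Yes


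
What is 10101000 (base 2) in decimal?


10101000 in decimal = 168

168


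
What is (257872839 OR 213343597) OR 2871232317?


Step 1: 257872839 | 213343597 = 268427247
Step 2: 268427247 | 2871232317 = 2952781823

2952781823


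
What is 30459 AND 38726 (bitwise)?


0b111011011111011 & 0b1001011101000110 = 0b1011001000010 = 5698

5698


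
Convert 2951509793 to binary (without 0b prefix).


2951509793 = 10101111111011000111011100100001 in binary

10101111111011000111011100100001


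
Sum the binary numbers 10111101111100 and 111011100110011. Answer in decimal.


10111101111100 + 111011100110011 = 1010011010101111 = 42671

42671


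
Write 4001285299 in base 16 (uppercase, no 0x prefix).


4001285299 = EE7EC4B3 hex

EE7EC4B3


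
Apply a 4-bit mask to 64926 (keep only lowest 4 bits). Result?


64926 & 15 = 14

14


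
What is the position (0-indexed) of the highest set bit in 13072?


0b11001100010000. Highest set bit at position 13

13


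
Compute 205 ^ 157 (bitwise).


0b11001101 ^ 0b10011101 = 0b1010000 = 80

80


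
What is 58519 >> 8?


0b1110010010010111 >> 8 = 0b11100100 = 228

228


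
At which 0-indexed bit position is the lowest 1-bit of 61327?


0b1110111110001111. Lowest set bit at position 0

0


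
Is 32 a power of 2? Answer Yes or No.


0b100000. Only one bit set => Yes

Yes


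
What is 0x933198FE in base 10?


933198FE hex = 2469501182 decimal

2469501182


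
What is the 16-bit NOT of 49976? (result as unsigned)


~0b1100001100111000 = 0b11110011000111 = 15559 (16-bit unsigned)

15559


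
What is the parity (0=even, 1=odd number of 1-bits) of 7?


0b111 has 3 ones => parity 1

1


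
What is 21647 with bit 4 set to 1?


21647 | (1 << 4) = 21647 | 16 = 21663

21663


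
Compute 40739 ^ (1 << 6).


40739 ^ (1 << 6) = 40739 ^ 64 = 40803

40803


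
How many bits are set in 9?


0b1001 has 2 set bits

2


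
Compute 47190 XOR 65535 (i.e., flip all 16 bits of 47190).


47190 ^ 65535 = 18345

18345


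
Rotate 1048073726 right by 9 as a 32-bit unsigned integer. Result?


Rotate 0b111110011110000101010111111110 right by 9 (32-bit) = 0b11111111000111110011110000101010 = 4280237098

4280237098


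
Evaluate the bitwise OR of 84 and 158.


0b1010100 | 0b10011110 = 0b11011110 = 222

222


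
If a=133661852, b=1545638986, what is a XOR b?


133661852 ^ 1545638986 = 1540821206

1540821206


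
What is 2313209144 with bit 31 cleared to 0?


2313209144 & ~(1 << 31) = 165725496

165725496


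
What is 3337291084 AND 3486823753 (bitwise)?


0b11000110111010110000010101001100 & 0b11001111110101001011010101001001 = 0b11000110110000000000010101001000 = 3334473032

3334473032


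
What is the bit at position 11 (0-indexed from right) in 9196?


0b10001111101100, position 11 = 0

0


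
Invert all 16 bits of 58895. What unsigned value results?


58895 ^ 65535 = 6640

6640


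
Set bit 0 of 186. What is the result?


186 | (1 << 0) = 186 | 1 = 187

187


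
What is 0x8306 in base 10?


8306 hex = 33542 decimal

33542


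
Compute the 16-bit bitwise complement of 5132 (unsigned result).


~0b1010000001100 = 0b1110101111110011 = 60403 (16-bit unsigned)

60403


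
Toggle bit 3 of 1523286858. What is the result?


1523286858 ^ (1 << 3) = 1523286858 ^ 8 = 1523286850

1523286850


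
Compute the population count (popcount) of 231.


0b11100111 has 6 set bits

6


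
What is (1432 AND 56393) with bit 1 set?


Step 1: 1432 & 56393 = 1032
Step 2: 1032 | (1 << 1) = 1032 | 2 = 1034

1034


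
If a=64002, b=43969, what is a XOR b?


64002 ^ 43969 = 20931

20931


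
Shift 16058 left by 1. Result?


0b11111010111010 << 1 = 0b111110101110100 = 32116

32116


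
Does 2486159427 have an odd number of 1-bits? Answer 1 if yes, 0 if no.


0b10010100001011111100100001000011 has 14 ones => parity 0

0


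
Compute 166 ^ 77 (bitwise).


0b10100110 ^ 0b1001101 = 0b11101011 = 235

235


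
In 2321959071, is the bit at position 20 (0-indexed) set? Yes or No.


0b10001010011001100100100010011111, bit 20 = 0. No

No


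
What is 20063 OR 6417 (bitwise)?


0b100111001011111 | 0b1100100010001 = 0b101111101011111 = 24415

24415


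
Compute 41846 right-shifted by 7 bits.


0b1010001101110110 >> 7 = 0b101000110 = 326

326


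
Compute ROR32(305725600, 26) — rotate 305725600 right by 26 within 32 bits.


Rotate 0b10010001110010000000010100000 right by 26 (32-bit) = 0b10001110010000000010100000000100 = 2386569220

2386569220


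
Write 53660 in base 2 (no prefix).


53660 = 1101000110011100 in binary

1101000110011100


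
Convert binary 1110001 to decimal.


1110001 in decimal = 113

113


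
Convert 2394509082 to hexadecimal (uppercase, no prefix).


2394509082 = 8EB94F1A hex

8EB94F1A


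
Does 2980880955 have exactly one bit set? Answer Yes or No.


0b10110001101011001010001000111011. Multiple bits set => No

No


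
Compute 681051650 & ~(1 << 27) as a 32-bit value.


681051650 & ~(1 << 27) = 546833922

546833922


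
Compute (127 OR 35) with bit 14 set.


Step 1: 127 | 35 = 127
Step 2: 127 | (1 << 14) = 127 | 16384 = 16511

16511


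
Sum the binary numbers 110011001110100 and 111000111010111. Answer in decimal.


110011001110100 + 111000111010111 = 1101100001001011 = 55371

55371


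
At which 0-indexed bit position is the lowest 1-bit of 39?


0b100111. Lowest set bit at position 0

0


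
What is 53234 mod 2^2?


53234 & 3 = 2

2


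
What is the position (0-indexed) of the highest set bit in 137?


0b10001001. Highest set bit at position 7

7


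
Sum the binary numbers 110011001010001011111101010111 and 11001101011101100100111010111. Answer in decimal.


110011001010001011111101010111 + 11001101011101100100111010111 = 1001100110101111000100100101110 = 1289193774

1289193774


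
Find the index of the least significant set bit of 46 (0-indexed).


0b101110. Lowest set bit at position 1

1


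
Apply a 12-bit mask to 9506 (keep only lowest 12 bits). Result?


9506 & 4095 = 1314

1314


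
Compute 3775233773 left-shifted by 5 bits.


0b11100001000001010111111011101101 << 5 = 0b1110000100000101011111101110110100000 = 120807480736

120807480736


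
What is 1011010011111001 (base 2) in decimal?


1011010011111001 in decimal = 46329

46329


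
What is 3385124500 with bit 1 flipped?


3385124500 ^ (1 << 1) = 3385124500 ^ 2 = 3385124502

3385124502


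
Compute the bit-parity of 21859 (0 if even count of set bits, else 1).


0b101010101100011 has 8 ones => parity 0

0


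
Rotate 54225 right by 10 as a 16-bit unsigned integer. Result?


Rotate 0b1101001111010001 right by 10 (16-bit) = 0b1111010001110100 = 62580

62580


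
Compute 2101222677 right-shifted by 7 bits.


0b1111101001111100001110100010101 >> 7 = 0b111110100111110000111010 = 16415802

16415802


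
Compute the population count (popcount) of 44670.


0b1010111001111110 has 11 set bits

11


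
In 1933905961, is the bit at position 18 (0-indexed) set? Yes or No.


0b1110011010001010001000000101001, bit 18 = 1. Yes

Yes


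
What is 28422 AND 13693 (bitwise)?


0b110111100000110 & 0b11010101111101 = 0b10010100000100 = 9476

9476


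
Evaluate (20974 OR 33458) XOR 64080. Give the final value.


Step 1: 20974 | 33458 = 54270
Step 2: 54270 ^ 64080 = 10670

10670


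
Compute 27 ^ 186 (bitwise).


0b11011 ^ 0b10111010 = 0b10100001 = 161

161


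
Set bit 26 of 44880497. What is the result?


44880497 | (1 << 26) = 44880497 | 67108864 = 111989361

111989361


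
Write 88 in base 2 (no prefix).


88 = 1011000 in binary

1011000


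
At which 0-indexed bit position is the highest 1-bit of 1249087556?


0b1001010011100111001000001000100. Highest set bit at position 30

30


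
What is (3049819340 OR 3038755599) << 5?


Step 1: 3049819340 | 3038755599 = 3051339727
Step 2: 3051339727 << 5 = 97642871264

97642871264


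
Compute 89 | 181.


0b1011001 | 0b10110101 = 0b11111101 = 253

253


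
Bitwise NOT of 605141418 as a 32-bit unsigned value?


~0b100100000100011011100110101010 = 0b11011011111011100100011001010101 = 3689825877 (32-bit unsigned)

3689825877


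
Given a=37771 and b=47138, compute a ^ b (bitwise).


37771 ^ 47138 = 11177

11177


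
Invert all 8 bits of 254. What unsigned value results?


254 ^ 255 = 1

1


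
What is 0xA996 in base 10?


A996 hex = 43414 decimal

43414


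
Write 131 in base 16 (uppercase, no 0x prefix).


131 = 83 hex

83


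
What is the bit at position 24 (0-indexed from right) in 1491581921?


0b1011000111001111011101111100001, position 24 = 0

0


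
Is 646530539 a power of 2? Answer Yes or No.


0b100110100010010100010111101011. Multiple bits set => No

No


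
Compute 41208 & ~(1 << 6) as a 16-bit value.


41208 & ~(1 << 6) = 41144

41144


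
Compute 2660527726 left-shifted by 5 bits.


0b10011110100101000110111001101110 << 5 = 0b1001111010010100011011100110111000000 = 85136887232

85136887232


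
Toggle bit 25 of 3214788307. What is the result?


3214788307 ^ (1 << 25) = 3214788307 ^ 33554432 = 3181233875

3181233875


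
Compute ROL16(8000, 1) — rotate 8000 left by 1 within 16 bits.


Rotate 0b1111101000000 left by 1 (16-bit) = 0b11111010000000 = 16000

16000


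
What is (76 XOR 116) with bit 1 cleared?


Step 1: 76 ^ 116 = 56
Step 2: 56 & ~(1 << 1) = 56

56


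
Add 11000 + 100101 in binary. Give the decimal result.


11000 + 100101 = 111101 = 61

61


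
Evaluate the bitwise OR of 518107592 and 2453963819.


0b11110111000011011000111001000 | 0b10010010010001001000010000101011 = 0b10011110111001011011010111101011 = 2665854443

2665854443


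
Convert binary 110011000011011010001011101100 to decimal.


110011000011011010001011101100 in decimal = 856531692

856531692


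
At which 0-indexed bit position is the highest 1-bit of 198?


0b11000110. Highest set bit at position 7

7


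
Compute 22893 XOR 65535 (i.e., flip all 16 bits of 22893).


22893 ^ 65535 = 42642

42642


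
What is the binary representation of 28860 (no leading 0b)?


28860 = 111000010111100 in binary

111000010111100


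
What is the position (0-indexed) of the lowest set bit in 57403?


0b1110000000111011. Lowest set bit at position 0

0


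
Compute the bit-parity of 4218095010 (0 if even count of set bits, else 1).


0b11111011011010110000010110100010 has 17 ones => parity 1

1


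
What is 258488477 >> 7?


0b1111011010000011100010011101 >> 7 = 0b111101101000001110001 = 2019441

2019441


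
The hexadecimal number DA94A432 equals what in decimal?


DA94A432 hex = 3667174450 decimal

3667174450


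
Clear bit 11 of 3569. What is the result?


3569 & ~(1 << 11) = 1521

1521


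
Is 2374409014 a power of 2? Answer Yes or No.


0b10001101100001101001101100110110. Multiple bits set => No

No


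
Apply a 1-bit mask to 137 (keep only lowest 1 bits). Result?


137 & 1 = 1

1


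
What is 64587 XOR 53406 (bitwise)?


0b1111110001001011 ^ 0b1101000010011110 = 0b10110011010101 = 11477

11477


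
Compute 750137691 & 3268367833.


0b101100101101100011000101011011 & 0b11000010110011110101010111011001 = 0b100001100001000101011001 = 8786265

8786265


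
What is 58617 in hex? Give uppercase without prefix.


58617 = E4F9 hex

E4F9


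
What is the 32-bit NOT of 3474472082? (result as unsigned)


~0b11001111000110000011110010010010 = 0b110000111001111100001101101101 = 820495213 (32-bit unsigned)

820495213


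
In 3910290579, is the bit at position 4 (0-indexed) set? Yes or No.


0b11101001000100100100110010010011, bit 4 = 1. Yes

Yes


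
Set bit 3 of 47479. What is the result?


47479 | (1 << 3) = 47479 | 8 = 47487

47487


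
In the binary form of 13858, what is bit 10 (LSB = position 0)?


0b11011000100010, position 10 = 1

1


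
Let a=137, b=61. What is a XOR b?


137 ^ 61 = 180

180


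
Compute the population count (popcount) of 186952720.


0b1011001001001010110000010000 has 10 set bits

10


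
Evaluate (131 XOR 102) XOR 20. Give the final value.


Step 1: 131 ^ 102 = 229
Step 2: 229 ^ 20 = 241

241


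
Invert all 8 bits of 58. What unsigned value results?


58 ^ 255 = 197

197


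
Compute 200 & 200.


0b11001000 & 0b11001000 = 0b11001000 = 200

200


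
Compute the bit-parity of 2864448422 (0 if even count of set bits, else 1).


0b10101010101111000000001110100110 has 15 ones => parity 1

1


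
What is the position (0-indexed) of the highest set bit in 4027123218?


0b11110000000010010000011000010010. Highest set bit at position 31

31


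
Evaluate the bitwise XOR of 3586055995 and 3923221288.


0b11010101101111101101111100111011 ^ 0b11101001110101111001101100101000 = 0b111100011010010100010000010011 = 1013531667

1013531667


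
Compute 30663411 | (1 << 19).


30663411 | (1 << 19) = 30663411 | 524288 = 31187699

31187699


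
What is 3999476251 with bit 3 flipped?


3999476251 ^ (1 << 3) = 3999476251 ^ 8 = 3999476243

3999476243


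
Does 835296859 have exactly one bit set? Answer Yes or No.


0b110001110010011001111001011011. Multiple bits set => No

No


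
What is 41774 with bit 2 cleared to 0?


41774 & ~(1 << 2) = 41770

41770


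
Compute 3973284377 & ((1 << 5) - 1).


3973284377 & 31 = 25

25


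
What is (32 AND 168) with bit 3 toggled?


Step 1: 32 & 168 = 32
Step 2: 32 ^ (1 << 3) = 32 ^ 8 = 40

40


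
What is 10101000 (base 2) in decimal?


10101000 in decimal = 168

168


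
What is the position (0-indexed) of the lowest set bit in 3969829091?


0b11101100100111101100100011100011. Lowest set bit at position 0

0


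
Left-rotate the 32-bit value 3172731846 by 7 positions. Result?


Rotate 0b10111101000111000000101111000110 left by 7 (32-bit) = 0b10001110000001011110001101011110 = 2382750558

2382750558


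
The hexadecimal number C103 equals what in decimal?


C103 hex = 49411 decimal

49411


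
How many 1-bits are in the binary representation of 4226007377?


0b11111011111000111100000101010001 has 18 set bits

18


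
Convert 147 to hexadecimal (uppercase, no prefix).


147 = 93 hex

93


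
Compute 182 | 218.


0b10110110 | 0b11011010 = 0b11111110 = 254

254


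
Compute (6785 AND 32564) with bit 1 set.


Step 1: 6785 & 32564 = 6656
Step 2: 6656 | (1 << 1) = 6656 | 2 = 6658

6658


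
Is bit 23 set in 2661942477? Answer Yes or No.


0b10011110101010100000010011001101, bit 23 = 1. Yes

Yes


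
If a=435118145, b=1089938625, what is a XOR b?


435118145 ^ 1089938625 = 1494762624

1494762624


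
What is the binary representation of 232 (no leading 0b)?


232 = 11101000 in binary

11101000


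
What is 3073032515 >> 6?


0b10110111001010101100000101000011 >> 6 = 0b10110111001010101100000101 = 48016133

48016133


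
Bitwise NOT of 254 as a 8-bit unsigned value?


~0b11111110 = 0b1 = 1 (8-bit unsigned)

1


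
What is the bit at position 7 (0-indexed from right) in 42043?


0b1010010000111011, position 7 = 0

0


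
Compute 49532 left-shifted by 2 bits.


0b1100000101111100 << 2 = 0b110000010111110000 = 198128

198128


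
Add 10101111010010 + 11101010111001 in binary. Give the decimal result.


10101111010010 + 11101010111001 = 110011010001011 = 26251

26251


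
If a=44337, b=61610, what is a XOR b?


44337 ^ 61610 = 23963

23963


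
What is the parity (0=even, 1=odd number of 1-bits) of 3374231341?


0b11001001000111101010111100101101 has 18 ones => parity 0

0


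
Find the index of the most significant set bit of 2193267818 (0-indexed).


0b10000010101110101001110001101010. Highest set bit at position 31

31


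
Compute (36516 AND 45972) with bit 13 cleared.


Step 1: 36516 & 45972 = 33412
Step 2: 33412 & ~(1 << 13) = 33412

33412


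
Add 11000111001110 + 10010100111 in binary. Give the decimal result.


11000111001110 + 10010100111 = 11011001110101 = 13941

13941


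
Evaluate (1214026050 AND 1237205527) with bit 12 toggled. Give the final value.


Step 1: 1214026050 & 1237205527 = 1209794562
Step 2: 1209794562 ^ (1 << 12) = 1209794562 ^ 4096 = 1209798658

1209798658


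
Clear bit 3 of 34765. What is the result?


34765 & ~(1 << 3) = 34757

34757


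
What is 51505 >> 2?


0b1100100100110001 >> 2 = 0b11001001001100 = 12876

12876


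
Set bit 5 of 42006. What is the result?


42006 | (1 << 5) = 42006 | 32 = 42038

42038


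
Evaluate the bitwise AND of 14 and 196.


0b1110 & 0b11000100 = 0b100 = 4

4


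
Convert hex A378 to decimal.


A378 hex = 41848 decimal

41848


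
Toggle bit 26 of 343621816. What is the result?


343621816 ^ (1 << 26) = 343621816 ^ 67108864 = 276512952

276512952


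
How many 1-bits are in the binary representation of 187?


0b10111011 has 6 set bits

6


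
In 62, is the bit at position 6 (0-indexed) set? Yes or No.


0b111110, bit 6 = 0. No

No


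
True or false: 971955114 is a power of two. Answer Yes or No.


0b111001111011101101101110101010. Multiple bits set => No

No


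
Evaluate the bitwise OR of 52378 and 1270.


0b1100110010011010 | 0b10011110110 = 0b1100110011111110 = 52478

52478


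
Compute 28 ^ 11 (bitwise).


0b11100 ^ 0b1011 = 0b10111 = 23

23


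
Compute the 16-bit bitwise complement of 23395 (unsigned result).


~0b101101101100011 = 0b1010010010011100 = 42140 (16-bit unsigned)

42140


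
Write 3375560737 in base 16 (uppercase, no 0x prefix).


3375560737 = C932F821 hex

C932F821


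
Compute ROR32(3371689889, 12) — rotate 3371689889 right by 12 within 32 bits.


Rotate 0b11001000111101111110011110100001 right by 12 (32-bit) = 0b1111010000111001000111101111110 = 2048692094

2048692094


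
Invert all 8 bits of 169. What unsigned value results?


169 ^ 255 = 86

86


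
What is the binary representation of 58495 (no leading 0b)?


58495 = 1110010001111111 in binary

1110010001111111


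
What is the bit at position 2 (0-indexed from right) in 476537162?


0b11100011001110110000101001010, position 2 = 0

0


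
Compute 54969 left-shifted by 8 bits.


0b1101011010111001 << 8 = 0b110101101011100100000000 = 14072064

14072064


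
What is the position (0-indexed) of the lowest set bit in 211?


0b11010011. Lowest set bit at position 0

0


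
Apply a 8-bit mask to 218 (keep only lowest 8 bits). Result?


218 & 255 = 218

218


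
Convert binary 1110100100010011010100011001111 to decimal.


1110100100010011010100011001111 in decimal = 1955178703

1955178703


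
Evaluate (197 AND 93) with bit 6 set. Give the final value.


Step 1: 197 & 93 = 69
Step 2: 69 | (1 << 6) = 69 | 64 = 69

69


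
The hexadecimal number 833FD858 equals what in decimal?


833FD858 hex = 2201999448 decimal

2201999448


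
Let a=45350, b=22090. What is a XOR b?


45350 ^ 22090 = 59244

59244


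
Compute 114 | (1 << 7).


114 | (1 << 7) = 114 | 128 = 242

242


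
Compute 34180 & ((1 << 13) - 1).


34180 & 8191 = 1412

1412


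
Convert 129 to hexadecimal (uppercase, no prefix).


129 = 81 hex

81


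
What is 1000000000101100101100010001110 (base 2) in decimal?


1000000000101100101100010001110 in decimal = 1075206286

1075206286


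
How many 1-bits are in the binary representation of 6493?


0b1100101011101 has 8 set bits

8


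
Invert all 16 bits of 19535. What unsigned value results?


19535 ^ 65535 = 46000

46000


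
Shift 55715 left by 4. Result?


0b1101100110100011 << 4 = 0b11011001101000110000 = 891440

891440


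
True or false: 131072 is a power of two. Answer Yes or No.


0b100000000000000000. Only one bit set => Yes

Yes


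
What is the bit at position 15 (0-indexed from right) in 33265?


0b1000000111110001, position 15 = 1

1


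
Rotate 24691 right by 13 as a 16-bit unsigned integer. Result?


Rotate 0b110000001110011 right by 13 (16-bit) = 0b1110011011 = 923

923


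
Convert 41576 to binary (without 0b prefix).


41576 = 1010001001101000 in binary

1010001001101000


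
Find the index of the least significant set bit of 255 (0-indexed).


0b11111111. Lowest set bit at position 0

0


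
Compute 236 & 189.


0b11101100 & 0b10111101 = 0b10101100 = 172

172


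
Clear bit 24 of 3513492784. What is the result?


3513492784 & ~(1 << 24) = 3496715568

3496715568


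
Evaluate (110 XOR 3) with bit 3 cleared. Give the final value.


Step 1: 110 ^ 3 = 109
Step 2: 109 & ~(1 << 3) = 101

101
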